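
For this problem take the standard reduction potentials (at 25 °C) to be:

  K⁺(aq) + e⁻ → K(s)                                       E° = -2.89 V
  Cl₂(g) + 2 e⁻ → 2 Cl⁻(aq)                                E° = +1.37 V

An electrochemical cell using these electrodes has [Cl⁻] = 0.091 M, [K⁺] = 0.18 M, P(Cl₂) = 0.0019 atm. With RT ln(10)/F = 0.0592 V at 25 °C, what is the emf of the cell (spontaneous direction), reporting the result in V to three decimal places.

Cl₂/Cl⁻ is the cathode (higher E°), K⁺/K the anode: E°cell = +1.37 − (-2.89) = +4.26 V, n = 2.
Overall: Cl₂(g) + 2 K(s) → 2 Cl⁻(aq) + 2 K⁺(aq)
Q = [Cl⁻]^2·[K⁺]^2 / (P(Cl₂)); log Q = -0.850.
E = E° − (0.0592/n) log Q = +4.26 − (0.0592/2)(-0.850) = +4.285 V.

+4.285 V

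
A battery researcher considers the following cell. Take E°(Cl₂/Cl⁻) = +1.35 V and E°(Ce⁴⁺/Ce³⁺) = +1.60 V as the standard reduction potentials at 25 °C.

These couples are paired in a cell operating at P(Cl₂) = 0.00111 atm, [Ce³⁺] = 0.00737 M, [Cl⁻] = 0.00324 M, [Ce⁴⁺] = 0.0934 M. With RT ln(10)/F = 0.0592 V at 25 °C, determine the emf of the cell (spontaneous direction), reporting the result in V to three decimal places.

Ce⁴⁺/Ce³⁺ is the cathode (higher E°), Cl₂/Cl⁻ the anode: E°cell = +1.60 − (+1.35) = +0.25 V, n = 2.
Overall: 2 Ce⁴⁺(aq) + 2 Cl⁻(aq) → 2 Ce³⁺(aq) + Cl₂(g)
Q = [Ce³⁺]^2·P(Cl₂) / ([Ce⁴⁺]^2·[Cl⁻]^2); log Q = -0.182.
E = E° − (0.0592/n) log Q = +0.25 − (0.0592/2)(-0.182) = +0.255 V.

+0.255 V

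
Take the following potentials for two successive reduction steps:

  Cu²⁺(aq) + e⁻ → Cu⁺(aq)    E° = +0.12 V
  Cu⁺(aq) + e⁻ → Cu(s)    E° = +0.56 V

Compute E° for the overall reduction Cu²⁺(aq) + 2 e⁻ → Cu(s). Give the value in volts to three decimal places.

Adding the free-energy changes (−nFE°) of the two steps gives −n₃FE°₃ = −n₁FE°₁ − n₂FE°₂.
E°₃ = (1×+0.12 + 1×+0.56) / 2 = (+0.680) / 2 = +0.340 V.

+0.340 V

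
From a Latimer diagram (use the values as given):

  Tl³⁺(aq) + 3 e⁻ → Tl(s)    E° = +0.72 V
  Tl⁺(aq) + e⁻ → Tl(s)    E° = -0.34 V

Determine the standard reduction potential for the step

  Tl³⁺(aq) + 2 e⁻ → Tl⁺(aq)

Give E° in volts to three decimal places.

+1.250 V

Sequential free energies add, so n₃E°₃ = n₁E°₁ + n₂E°₂.
With n₃ = 3, and the known step contributing 1×(-0.34) V, the unknown satisfies 2·E° = 3×(+0.72) − 1×(-0.34) = +2.500.
E° = +2.500 / 2 = +1.250 V.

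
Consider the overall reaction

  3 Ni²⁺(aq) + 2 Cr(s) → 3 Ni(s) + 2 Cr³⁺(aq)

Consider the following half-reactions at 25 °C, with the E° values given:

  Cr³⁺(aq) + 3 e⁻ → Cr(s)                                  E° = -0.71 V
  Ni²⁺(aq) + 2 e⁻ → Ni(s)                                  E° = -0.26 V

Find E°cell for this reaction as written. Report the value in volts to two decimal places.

+0.45 V

The Ni²⁺/Ni couple has the higher reduction potential, so it is the cathode; Cr³⁺/Cr is oxidised at the anode.
E°cell = E°(cathode) − E°(anode) = (-0.26) − (-0.71) = +0.45 V.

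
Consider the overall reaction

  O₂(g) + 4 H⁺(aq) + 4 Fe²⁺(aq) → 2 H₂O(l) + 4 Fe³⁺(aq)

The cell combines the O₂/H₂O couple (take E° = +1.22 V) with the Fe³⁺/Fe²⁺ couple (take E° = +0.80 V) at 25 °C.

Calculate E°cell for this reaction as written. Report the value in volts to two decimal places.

The O₂/H₂O couple has the higher reduction potential, so it is the cathode; Fe³⁺/Fe²⁺ is oxidised at the anode.
E°cell = E°(cathode) − E°(anode) = (+1.22) − (+0.80) = +0.42 V.

+0.42 V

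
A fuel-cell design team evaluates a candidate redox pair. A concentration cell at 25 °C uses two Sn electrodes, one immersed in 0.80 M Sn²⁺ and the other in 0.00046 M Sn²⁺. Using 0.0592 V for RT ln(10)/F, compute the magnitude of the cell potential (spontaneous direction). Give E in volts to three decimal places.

For a concentration cell E°cell = 0. The 0.80 M side is the cathode (reduction is favoured where [Sn²⁺] is higher).
With n = 2, E = −(0.0592/2) log([Sn²⁺]ₐₙ/[Sn²⁺]꜀ₐₜ) = −(0.0592/2) log(0.00046/0.8) = −(0.0592/2)(-3.240) = +0.096 V.

+0.096 V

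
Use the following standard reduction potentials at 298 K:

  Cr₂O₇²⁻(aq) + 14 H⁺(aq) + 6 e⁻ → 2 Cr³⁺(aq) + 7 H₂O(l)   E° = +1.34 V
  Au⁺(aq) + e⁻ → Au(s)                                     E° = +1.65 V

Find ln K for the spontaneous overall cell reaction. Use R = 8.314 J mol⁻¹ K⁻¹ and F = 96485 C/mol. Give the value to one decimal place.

Cathode: Au⁺/Au; anode: Cr₂O₇²⁻/Cr³⁺. E°cell = (+1.65) − (+1.34) = +0.31 V, with n = 6.
ΔG° = −nFE° = −RT ln K, so ln K = nFE°/(RT) = (6)(96485)(+0.31) / ((8.314)(298)) = 72.435.

72.4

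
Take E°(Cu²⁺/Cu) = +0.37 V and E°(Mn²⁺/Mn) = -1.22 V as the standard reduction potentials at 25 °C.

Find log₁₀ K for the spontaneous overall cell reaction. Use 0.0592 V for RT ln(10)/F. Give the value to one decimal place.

Cathode: Cu²⁺/Cu; anode: Mn²⁺/Mn. E°cell = +1.59 V, n = 2.
log K = nE°cell / 0.0592 = (2)(+1.59) / 0.0592 = 53.7.

53.7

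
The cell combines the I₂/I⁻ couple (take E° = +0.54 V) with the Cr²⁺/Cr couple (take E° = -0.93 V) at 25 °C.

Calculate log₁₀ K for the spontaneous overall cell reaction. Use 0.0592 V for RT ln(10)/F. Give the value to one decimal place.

49.7

Cathode: I₂/I⁻; anode: Cr²⁺/Cr. E°cell = +1.47 V, n = 2.
log K = nE°cell / 0.0592 = (2)(+1.47) / 0.0592 = 49.7.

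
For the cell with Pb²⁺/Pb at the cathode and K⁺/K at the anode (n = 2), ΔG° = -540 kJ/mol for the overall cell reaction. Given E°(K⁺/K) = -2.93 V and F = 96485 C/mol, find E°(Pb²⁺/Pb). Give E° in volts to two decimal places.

-0.13 V

E°cell = −ΔG°/(nF) = −(-540×10³)/((2)(96485)) = +2.798 V.
Since Pb²⁺/Pb is the cathode and K⁺/K the anode, E°cell = E°(Pb²⁺/Pb) − E°(K⁺/K).
So E°(Pb²⁺/Pb) = E°cell + E°(K⁺/K) = +2.798 + (-2.93) = -0.13 V.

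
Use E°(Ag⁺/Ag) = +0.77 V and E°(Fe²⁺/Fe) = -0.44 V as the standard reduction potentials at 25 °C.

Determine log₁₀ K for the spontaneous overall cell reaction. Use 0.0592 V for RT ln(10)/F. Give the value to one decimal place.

40.9

Cathode: Ag⁺/Ag; anode: Fe²⁺/Fe. E°cell = +1.21 V, n = 2.
log K = nE°cell / 0.0592 = (2)(+1.21) / 0.0592 = 40.9.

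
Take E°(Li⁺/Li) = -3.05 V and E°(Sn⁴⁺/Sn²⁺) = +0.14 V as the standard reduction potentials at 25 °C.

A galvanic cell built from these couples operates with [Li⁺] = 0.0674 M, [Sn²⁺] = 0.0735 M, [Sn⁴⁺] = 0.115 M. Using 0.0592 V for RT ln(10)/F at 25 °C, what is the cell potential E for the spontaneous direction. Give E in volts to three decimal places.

Sn⁴⁺/Sn²⁺ is the cathode (higher E°), Li⁺/Li the anode: E°cell = +0.14 − (-3.05) = +3.19 V, n = 2.
Overall: Sn⁴⁺(aq) + 2 Li(s) → Sn²⁺(aq) + 2 Li⁺(aq)
Q = [Sn²⁺]·[Li⁺]^2 / ([Sn⁴⁺]); log Q = -2.537.
E = E° − (0.0592/n) log Q = +3.19 − (0.0592/2)(-2.537) = +3.265 V.

+3.265 V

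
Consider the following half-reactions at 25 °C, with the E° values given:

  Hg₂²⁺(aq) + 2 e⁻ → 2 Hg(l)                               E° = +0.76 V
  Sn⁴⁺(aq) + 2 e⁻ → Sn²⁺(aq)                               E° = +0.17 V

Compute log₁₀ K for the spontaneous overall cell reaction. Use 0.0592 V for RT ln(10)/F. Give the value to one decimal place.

Cathode: Hg₂²⁺/Hg; anode: Sn⁴⁺/Sn²⁺. E°cell = +0.59 V, n = 2.
log K = nE°cell / 0.0592 = (2)(+0.59) / 0.0592 = 19.9.

19.9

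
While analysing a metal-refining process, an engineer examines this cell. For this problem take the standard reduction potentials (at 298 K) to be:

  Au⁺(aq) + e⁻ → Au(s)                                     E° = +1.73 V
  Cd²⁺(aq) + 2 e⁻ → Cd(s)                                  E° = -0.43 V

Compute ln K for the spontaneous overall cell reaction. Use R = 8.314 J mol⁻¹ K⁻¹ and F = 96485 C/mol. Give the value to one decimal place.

Cathode: Au⁺/Au; anode: Cd²⁺/Cd. E°cell = (+1.73) − (-0.43) = +2.16 V, with n = 2.
ΔG° = −nFE° = −RT ln K, so ln K = nFE°/(RT) = (2)(96485)(+2.16) / ((8.314)(298)) = 168.235.

168.2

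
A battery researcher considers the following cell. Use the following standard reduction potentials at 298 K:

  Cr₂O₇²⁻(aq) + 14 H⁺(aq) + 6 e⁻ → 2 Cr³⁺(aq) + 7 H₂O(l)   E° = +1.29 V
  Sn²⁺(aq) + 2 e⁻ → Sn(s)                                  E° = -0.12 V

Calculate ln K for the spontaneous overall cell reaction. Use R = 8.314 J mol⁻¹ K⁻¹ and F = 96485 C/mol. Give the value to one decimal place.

329.5

Cathode: Cr₂O₇²⁻/Cr³⁺; anode: Sn²⁺/Sn. E°cell = (+1.29) − (-0.12) = +1.41 V, with n = 6.
ΔG° = −nFE° = −RT ln K, so ln K = nFE°/(RT) = (6)(96485)(+1.41) / ((8.314)(298)) = 329.461.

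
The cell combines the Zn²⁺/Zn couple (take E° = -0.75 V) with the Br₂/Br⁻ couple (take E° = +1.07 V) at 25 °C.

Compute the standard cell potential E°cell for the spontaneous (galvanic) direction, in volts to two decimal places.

The Br₂/Br⁻ couple has the higher reduction potential, so it is the cathode; Zn²⁺/Zn is oxidised at the anode.
E°cell = E°(cathode) − E°(anode) = (+1.07) − (-0.75) = +1.82 V.

+1.82 V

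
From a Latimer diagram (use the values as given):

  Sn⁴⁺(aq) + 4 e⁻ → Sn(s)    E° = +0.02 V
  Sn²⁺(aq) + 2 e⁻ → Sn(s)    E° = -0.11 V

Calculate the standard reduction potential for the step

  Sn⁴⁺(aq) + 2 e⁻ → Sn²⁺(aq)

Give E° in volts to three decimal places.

Sequential free energies add, so n₃E°₃ = n₁E°₁ + n₂E°₂.
With n₃ = 4, and the known step contributing 2×(-0.11) V, the unknown satisfies 2·E° = 4×(+0.02) − 2×(-0.11) = +0.300.
E° = +0.300 / 2 = +0.150 V.

+0.150 V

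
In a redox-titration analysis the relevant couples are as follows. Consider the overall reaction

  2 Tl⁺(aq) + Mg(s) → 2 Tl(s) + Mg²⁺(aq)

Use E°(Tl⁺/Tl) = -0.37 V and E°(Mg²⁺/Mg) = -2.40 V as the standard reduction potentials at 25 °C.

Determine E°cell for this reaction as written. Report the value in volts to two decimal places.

The Tl⁺/Tl couple has the higher reduction potential, so it is the cathode; Mg²⁺/Mg is oxidised at the anode.
E°cell = E°(cathode) − E°(anode) = (-0.37) − (-2.40) = +2.03 V.
Since E°cell > 0, the reaction is spontaneous under standard conditions.

+2.03 V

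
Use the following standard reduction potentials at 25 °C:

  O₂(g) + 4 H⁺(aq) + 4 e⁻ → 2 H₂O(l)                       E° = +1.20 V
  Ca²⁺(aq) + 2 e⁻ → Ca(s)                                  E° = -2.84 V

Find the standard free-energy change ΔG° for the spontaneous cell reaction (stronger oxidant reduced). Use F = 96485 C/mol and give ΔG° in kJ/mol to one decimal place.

O₂/H₂O (E° = +1.20 V) is the cathode; Ca²⁺/Ca (E° = -2.84 V) is the anode, so E°cell = +4.04 V.
Balancing electrons gives n = 4 (lcm of 4 and 2).
ΔG° = −nFE° = −(4)(96485)(+4.04) = -1,559,198 J = -1559.2 kJ/mol.

-1559.2 kJ/mol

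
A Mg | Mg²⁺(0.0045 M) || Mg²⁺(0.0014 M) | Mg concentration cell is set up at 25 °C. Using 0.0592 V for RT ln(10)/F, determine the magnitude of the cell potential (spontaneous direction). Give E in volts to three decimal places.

For a concentration cell E°cell = 0. The 0.0045 M side is the cathode (reduction is favoured where [Mg²⁺] is higher).
With n = 2, E = −(0.0592/2) log([Mg²⁺]ₐₙ/[Mg²⁺]꜀ₐₜ) = −(0.0592/2) log(0.0014/0.0045) = −(0.0592/2)(-0.507) = +0.015 V.

+0.015 V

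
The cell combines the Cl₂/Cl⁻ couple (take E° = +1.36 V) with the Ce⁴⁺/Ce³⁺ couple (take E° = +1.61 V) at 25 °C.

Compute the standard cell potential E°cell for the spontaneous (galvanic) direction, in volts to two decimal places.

+0.25 V

The Ce⁴⁺/Ce³⁺ couple has the higher reduction potential, so it is the cathode; Cl₂/Cl⁻ is oxidised at the anode.
E°cell = E°(cathode) − E°(anode) = (+1.61) − (+1.36) = +0.25 V.
Since E°cell > 0, the reaction is spontaneous under standard conditions.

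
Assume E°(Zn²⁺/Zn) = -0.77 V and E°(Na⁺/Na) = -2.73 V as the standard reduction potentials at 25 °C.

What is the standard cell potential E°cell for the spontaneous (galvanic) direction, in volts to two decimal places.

+1.96 V

The Zn²⁺/Zn couple has the higher reduction potential, so it is the cathode; Na⁺/Na is oxidised at the anode.
E°cell = E°(cathode) − E°(anode) = (-0.77) − (-2.73) = +1.96 V.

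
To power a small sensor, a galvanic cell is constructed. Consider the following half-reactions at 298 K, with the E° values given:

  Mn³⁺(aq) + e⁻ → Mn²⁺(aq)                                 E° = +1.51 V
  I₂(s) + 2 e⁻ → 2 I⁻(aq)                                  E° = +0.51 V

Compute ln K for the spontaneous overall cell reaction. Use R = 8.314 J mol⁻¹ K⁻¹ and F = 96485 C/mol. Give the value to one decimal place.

Cathode: Mn³⁺/Mn²⁺; anode: I₂/I⁻. E°cell = (+1.51) − (+0.51) = +1.00 V, with n = 2.
ΔG° = −nFE° = −RT ln K, so ln K = nFE°/(RT) = (2)(96485)(+1.00) / ((8.314)(298)) = 77.887.

77.9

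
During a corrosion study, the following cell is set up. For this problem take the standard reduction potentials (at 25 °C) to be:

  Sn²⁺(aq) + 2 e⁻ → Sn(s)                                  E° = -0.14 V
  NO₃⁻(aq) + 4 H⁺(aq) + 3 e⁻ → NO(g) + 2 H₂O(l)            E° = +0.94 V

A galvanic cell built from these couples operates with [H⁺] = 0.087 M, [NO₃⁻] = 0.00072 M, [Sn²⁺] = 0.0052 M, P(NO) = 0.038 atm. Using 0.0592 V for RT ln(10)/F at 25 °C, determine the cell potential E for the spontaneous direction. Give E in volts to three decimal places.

+1.030 V

NO₃⁻/NO is the cathode (higher E°), Sn²⁺/Sn the anode: E°cell = +0.94 − (-0.14) = +1.08 V, n = 6.
Overall: 2 NO₃⁻(aq) + 8 H⁺(aq) + 3 Sn(s) → 2 NO(g) + 4 H₂O(l) + 3 Sn²⁺(aq)
Q = P(NO)^2·[Sn²⁺]^3 / ([NO₃⁻]^2·[H⁺]^8); log Q = 5.077.
E = E° − (0.0592/n) log Q = +1.08 − (0.0592/6)(5.077) = +1.030 V.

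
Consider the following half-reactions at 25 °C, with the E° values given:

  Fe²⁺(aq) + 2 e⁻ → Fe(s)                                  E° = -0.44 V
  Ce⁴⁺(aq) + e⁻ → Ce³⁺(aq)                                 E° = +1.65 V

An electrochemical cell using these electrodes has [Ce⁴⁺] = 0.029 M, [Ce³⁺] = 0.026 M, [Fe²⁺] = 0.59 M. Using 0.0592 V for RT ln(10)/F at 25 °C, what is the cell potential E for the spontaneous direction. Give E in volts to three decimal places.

Ce⁴⁺/Ce³⁺ is the cathode (higher E°), Fe²⁺/Fe the anode: E°cell = +1.65 − (-0.44) = +2.09 V, n = 2.
Overall: 2 Ce⁴⁺(aq) + Fe(s) → 2 Ce³⁺(aq) + Fe²⁺(aq)
Q = [Ce³⁺]^2·[Fe²⁺] / ([Ce⁴⁺]^2); log Q = -0.324.
E = E° − (0.0592/n) log Q = +2.09 − (0.0592/2)(-0.324) = +2.100 V.

+2.100 V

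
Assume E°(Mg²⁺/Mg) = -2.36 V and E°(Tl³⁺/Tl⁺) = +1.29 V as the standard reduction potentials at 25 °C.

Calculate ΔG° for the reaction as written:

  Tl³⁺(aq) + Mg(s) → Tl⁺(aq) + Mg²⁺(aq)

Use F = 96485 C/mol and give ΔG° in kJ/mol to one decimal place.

As written, Tl³⁺/Tl⁺ is reduced (cathode) and Mg²⁺/Mg is oxidised (anode), so E°cell = (+1.29) − (-2.36) = +3.65 V.
Balancing electrons gives n = 2.
ΔG° = −nFE° = −(2)(96485)(+3.65) = -704,340 J = -704.3 kJ/mol.

-704.3 kJ/mol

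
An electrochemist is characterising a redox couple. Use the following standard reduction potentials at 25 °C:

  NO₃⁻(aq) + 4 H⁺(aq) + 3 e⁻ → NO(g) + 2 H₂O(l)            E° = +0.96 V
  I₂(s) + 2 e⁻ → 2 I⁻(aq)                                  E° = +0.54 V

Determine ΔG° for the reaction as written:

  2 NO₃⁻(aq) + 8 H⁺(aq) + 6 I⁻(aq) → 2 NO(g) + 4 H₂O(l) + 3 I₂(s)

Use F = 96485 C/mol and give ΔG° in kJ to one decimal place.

As written, NO₃⁻/NO is reduced (cathode) and I₂/I⁻ is oxidised (anode), so E°cell = (+0.96) − (+0.54) = +0.42 V.
Balancing electrons gives n = 6.
ΔG° = −nFE° = −(6)(96485)(+0.42) = -243,142 J = -243.1 kJ.

-243.1 kJ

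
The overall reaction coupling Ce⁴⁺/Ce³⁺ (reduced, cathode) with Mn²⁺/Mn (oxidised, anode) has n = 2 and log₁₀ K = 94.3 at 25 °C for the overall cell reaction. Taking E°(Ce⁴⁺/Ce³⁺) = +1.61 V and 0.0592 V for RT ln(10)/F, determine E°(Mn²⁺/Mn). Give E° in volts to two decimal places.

-1.18 V

E°cell = (0.0592/n)·log K = (0.0592/2)(94.3) = +2.791 V.
Since Ce⁴⁺/Ce³⁺ is the cathode and Mn²⁺/Mn the anode, E°cell = E°(Ce⁴⁺/Ce³⁺) − E°(Mn²⁺/Mn).
So E°(Mn²⁺/Mn) = E°(Ce⁴⁺/Ce³⁺) − E°cell = (+1.61) − (+2.791) = -1.18 V.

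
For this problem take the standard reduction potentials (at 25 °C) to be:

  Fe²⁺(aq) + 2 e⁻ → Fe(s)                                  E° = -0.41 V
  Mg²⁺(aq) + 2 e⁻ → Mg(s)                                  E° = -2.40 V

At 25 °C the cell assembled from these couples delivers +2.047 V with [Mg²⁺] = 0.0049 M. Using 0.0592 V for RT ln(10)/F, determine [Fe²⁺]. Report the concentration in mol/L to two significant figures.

0.41 M

Fe²⁺/Fe is the cathode, Mg²⁺/Mg the anode: E°cell = +1.99 V, n = 2.
Overall reaction: Fe²⁺(aq) + Mg(s) → Fe(s) + Mg²⁺(aq); Q = [Mg²⁺]^1/[Fe²⁺]^1.
From E = E° − (0.0592/n) log Q: log Q = (E° − E)·n/0.0592 = (+1.99 − (+2.047))·2/0.0592 = -1.9257.
So 1·log[Fe²⁺] = 1·log(0.0049) − log Q = -2.3098 − (-1.9257) = -0.3841; [Fe²⁺] = 10^(-0.3841) ≈ 0.41 M.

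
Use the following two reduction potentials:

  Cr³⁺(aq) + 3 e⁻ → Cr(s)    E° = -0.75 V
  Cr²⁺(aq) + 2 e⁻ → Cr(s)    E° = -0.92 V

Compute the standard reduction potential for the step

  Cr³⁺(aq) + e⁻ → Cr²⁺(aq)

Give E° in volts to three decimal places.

-0.410 V

Sequential free energies add, so n₃E°₃ = n₁E°₁ + n₂E°₂.
With n₃ = 3, and the known step contributing 2×(-0.92) V, the unknown satisfies 1·E° = 3×(-0.75) − 2×(-0.92) = -0.410.
E° = -0.410 / 1 = -0.410 V.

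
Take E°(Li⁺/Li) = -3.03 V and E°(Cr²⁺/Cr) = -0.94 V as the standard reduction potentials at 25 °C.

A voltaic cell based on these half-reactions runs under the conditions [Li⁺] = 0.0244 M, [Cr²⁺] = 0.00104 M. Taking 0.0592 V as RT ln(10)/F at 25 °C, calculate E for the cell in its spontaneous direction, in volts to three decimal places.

Cr²⁺/Cr is the cathode (higher E°), Li⁺/Li the anode: E°cell = -0.94 − (-3.03) = +2.09 V, n = 2.
Overall: Cr²⁺(aq) + 2 Li(s) → Cr(s) + 2 Li⁺(aq)
Q = [Li⁺]^2 / ([Cr²⁺]); log Q = -0.242.
E = E° − (0.0592/n) log Q = +2.09 − (0.0592/2)(-0.242) = +2.097 V.

+2.097 V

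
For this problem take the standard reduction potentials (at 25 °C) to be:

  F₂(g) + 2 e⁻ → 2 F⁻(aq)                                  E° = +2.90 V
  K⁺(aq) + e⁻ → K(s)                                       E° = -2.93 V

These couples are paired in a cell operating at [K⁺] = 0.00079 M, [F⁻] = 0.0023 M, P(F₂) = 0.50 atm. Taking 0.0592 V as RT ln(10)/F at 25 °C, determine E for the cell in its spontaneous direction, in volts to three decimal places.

+6.161 V

F₂/F⁻ is the cathode (higher E°), K⁺/K the anode: E°cell = +2.90 − (-2.93) = +5.83 V, n = 2.
Overall: F₂(g) + 2 K(s) → 2 F⁻(aq) + 2 K⁺(aq)
Q = [F⁻]^2·[K⁺]^2 / (P(F₂)); log Q = -11.180.
E = E° − (0.0592/n) log Q = +5.83 − (0.0592/2)(-11.180) = +6.161 V.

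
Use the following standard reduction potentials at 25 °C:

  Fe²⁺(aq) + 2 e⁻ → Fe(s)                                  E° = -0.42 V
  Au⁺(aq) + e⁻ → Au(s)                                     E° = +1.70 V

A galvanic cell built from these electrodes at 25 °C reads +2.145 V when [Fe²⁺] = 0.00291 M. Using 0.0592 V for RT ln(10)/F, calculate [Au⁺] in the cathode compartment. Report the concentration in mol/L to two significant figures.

Au⁺/Au is the cathode, Fe²⁺/Fe the anode: E°cell = +2.12 V, n = 2.
Overall reaction: 2 Au⁺(aq) + Fe(s) → 2 Au(s) + Fe²⁺(aq); Q = [Fe²⁺]^1/[Au⁺]^2.
From E = E° − (0.0592/n) log Q: log Q = (E° − E)·n/0.0592 = (+2.12 − (+2.145))·2/0.0592 = -0.8446.
So 2·log[Au⁺] = 1·log(0.00291) − log Q = -2.5361 − (-0.8446) = -1.6915; log[Au⁺] = -1.6915 / 2 = -0.8458; [Au⁺] = 10^(-0.8458) ≈ 0.14 M.

0.14 M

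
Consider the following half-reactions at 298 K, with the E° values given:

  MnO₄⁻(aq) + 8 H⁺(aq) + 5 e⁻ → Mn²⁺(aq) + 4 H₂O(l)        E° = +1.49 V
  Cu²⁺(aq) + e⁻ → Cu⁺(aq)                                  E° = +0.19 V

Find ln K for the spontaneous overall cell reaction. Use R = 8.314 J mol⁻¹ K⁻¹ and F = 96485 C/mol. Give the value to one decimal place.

Cathode: MnO₄⁻/Mn²⁺; anode: Cu²⁺/Cu⁺. E°cell = (+1.49) − (+0.19) = +1.30 V, with n = 5.
ΔG° = −nFE° = −RT ln K, so ln K = nFE°/(RT) = (5)(96485)(+1.30) / ((8.314)(298)) = 253.132.

253.1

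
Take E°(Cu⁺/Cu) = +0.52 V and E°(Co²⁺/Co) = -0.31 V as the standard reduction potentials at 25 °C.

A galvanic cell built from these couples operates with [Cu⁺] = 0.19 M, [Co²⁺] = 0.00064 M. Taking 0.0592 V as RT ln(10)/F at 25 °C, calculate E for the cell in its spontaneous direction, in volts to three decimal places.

+0.882 V

Cu⁺/Cu is the cathode (higher E°), Co²⁺/Co the anode: E°cell = +0.52 − (-0.31) = +0.83 V, n = 2.
Overall: 2 Cu⁺(aq) + Co(s) → 2 Cu(s) + Co²⁺(aq)
Q = [Co²⁺] / ([Cu⁺]^2); log Q = -1.751.
E = E° − (0.0592/n) log Q = +0.83 − (0.0592/2)(-1.751) = +0.882 V.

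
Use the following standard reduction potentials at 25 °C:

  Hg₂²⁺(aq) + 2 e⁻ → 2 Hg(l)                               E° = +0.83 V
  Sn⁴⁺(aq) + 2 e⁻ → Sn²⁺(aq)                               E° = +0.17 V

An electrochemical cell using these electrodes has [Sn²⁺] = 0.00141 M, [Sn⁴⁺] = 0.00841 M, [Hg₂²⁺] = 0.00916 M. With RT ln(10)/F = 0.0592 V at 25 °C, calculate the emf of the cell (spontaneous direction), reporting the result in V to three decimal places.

+0.577 V

Hg₂²⁺/Hg is the cathode (higher E°), Sn⁴⁺/Sn²⁺ the anode: E°cell = +0.83 − (+0.17) = +0.66 V, n = 2.
Overall: Hg₂²⁺(aq) + Sn²⁺(aq) → 2 Hg(l) + Sn⁴⁺(aq)
Q = [Sn⁴⁺] / ([Hg₂²⁺]·[Sn²⁺]); log Q = 2.814.
E = E° − (0.0592/n) log Q = +0.66 − (0.0592/2)(2.814) = +0.577 V.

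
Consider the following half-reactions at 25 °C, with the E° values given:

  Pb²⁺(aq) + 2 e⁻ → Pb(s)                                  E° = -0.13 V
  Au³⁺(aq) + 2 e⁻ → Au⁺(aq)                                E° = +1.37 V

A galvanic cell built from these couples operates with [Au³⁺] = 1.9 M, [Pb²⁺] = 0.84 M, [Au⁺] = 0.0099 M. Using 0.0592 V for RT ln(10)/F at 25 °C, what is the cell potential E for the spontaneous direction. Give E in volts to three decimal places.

Au³⁺/Au⁺ is the cathode (higher E°), Pb²⁺/Pb the anode: E°cell = +1.37 − (-0.13) = +1.50 V, n = 2.
Overall: Au³⁺(aq) + Pb(s) → Au⁺(aq) + Pb²⁺(aq)
Q = [Au⁺]·[Pb²⁺] / ([Au³⁺]); log Q = -2.359.
E = E° − (0.0592/n) log Q = +1.50 − (0.0592/2)(-2.359) = +1.570 V.

+1.570 V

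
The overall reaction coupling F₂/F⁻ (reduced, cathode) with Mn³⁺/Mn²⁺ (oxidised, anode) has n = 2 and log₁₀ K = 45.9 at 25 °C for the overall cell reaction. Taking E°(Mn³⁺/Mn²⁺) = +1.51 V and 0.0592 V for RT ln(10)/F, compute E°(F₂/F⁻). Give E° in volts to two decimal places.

E°cell = (0.0592/n)·log K = (0.0592/2)(45.9) = +1.359 V.
Since F₂/F⁻ is the cathode and Mn³⁺/Mn²⁺ the anode, E°cell = E°(F₂/F⁻) − E°(Mn³⁺/Mn²⁺).
So E°(F₂/F⁻) = E°cell + E°(Mn³⁺/Mn²⁺) = +1.359 + (+1.51) = +2.87 V.

+2.87 V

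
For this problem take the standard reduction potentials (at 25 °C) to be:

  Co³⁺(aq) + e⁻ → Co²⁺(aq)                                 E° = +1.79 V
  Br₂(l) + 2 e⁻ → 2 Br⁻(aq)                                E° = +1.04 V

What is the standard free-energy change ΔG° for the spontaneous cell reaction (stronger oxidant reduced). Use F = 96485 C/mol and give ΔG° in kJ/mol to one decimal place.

-144.7 kJ/mol

Co³⁺/Co²⁺ (E° = +1.79 V) is the cathode; Br₂/Br⁻ (E° = +1.04 V) is the anode, so E°cell = +0.75 V.
Balancing electrons gives n = 2 (lcm of 1 and 2).
ΔG° = −nFE° = −(2)(96485)(+0.75) = -144,728 J = -144.7 kJ/mol.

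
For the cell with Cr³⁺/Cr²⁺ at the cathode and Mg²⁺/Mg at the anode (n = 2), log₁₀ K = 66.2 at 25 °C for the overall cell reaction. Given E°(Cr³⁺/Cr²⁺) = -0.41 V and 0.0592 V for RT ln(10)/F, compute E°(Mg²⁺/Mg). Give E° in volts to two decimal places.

E°cell = (0.0592/n)·log K = (0.0592/2)(66.2) = +1.960 V.
Since Cr³⁺/Cr²⁺ is the cathode and Mg²⁺/Mg the anode, E°cell = E°(Cr³⁺/Cr²⁺) − E°(Mg²⁺/Mg).
So E°(Mg²⁺/Mg) = E°(Cr³⁺/Cr²⁺) − E°cell = (-0.41) − (+1.960) = -2.37 V.

-2.37 V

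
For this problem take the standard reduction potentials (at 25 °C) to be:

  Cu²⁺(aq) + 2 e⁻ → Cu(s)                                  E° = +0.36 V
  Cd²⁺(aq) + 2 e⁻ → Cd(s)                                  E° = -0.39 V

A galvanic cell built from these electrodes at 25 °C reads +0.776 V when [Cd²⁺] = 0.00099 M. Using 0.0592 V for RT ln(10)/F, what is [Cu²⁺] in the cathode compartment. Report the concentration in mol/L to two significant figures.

Cu²⁺/Cu is the cathode, Cd²⁺/Cd the anode: E°cell = +0.75 V, n = 2.
Overall reaction: Cu²⁺(aq) + Cd(s) → Cu(s) + Cd²⁺(aq); Q = [Cd²⁺]^1/[Cu²⁺]^1.
From E = E° − (0.0592/n) log Q: log Q = (E° − E)·n/0.0592 = (+0.75 − (+0.776))·2/0.0592 = -0.8784.
So 1·log[Cu²⁺] = 1·log(0.00099) − log Q = -3.0044 − (-0.8784) = -2.1260; [Cu²⁺] = 10^(-2.1260) ≈ 0.0075 M.

0.0075 M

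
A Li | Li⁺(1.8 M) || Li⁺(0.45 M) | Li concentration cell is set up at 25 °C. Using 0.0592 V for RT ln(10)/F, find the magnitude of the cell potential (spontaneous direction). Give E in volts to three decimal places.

For a concentration cell E°cell = 0. The 1.8 M side is the cathode (reduction is favoured where [Li⁺] is higher).
With n = 1, E = −(0.0592/1) log([Li⁺]ₐₙ/[Li⁺]꜀ₐₜ) = −(0.0592/1) log(0.45/1.8) = −(0.0592/1)(-0.602) = +0.036 V.

+0.036 V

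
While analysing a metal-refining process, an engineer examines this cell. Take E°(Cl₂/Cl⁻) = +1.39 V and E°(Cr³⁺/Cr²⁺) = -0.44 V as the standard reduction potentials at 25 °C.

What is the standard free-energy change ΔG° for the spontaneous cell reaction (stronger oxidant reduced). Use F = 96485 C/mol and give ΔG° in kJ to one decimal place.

-353.1 kJ

Cl₂/Cl⁻ (E° = +1.39 V) is the cathode; Cr³⁺/Cr²⁺ (E° = -0.44 V) is the anode, so E°cell = +1.83 V.
Balancing electrons gives n = 2 (lcm of 2 and 1).
ΔG° = −nFE° = −(2)(96485)(+1.83) = -353,135 J = -353.1 kJ.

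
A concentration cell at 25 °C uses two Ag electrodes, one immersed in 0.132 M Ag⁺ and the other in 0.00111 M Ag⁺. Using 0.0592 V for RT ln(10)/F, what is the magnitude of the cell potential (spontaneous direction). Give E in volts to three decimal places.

For a concentration cell E°cell = 0. The 0.132 M side is the cathode (reduction is favoured where [Ag⁺] is higher).
With n = 1, E = −(0.0592/1) log([Ag⁺]ₐₙ/[Ag⁺]꜀ₐₜ) = −(0.0592/1) log(0.00111/0.132) = −(0.0592/1)(-2.075) = +0.123 V.

+0.123 V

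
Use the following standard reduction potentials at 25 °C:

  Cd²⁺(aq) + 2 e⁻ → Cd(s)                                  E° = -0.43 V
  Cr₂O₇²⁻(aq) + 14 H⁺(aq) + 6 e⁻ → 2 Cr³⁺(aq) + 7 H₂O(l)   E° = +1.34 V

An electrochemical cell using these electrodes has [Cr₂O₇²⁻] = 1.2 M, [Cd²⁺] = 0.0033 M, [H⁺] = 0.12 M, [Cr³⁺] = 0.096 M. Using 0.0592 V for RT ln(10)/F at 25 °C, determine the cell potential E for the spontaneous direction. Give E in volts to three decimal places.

+1.737 V

Cr₂O₇²⁻/Cr³⁺ is the cathode (higher E°), Cd²⁺/Cd the anode: E°cell = +1.34 − (-0.43) = +1.77 V, n = 6.
Overall: Cr₂O₇²⁻(aq) + 14 H⁺(aq) + 3 Cd(s) → 2 Cr³⁺(aq) + 7 H₂O(l) + 3 Cd²⁺(aq)
Q = [Cr³⁺]^2·[Cd²⁺]^3 / ([Cr₂O₇²⁻]·[H⁺]^14); log Q = 3.332.
E = E° − (0.0592/n) log Q = +1.77 − (0.0592/6)(3.332) = +1.737 V.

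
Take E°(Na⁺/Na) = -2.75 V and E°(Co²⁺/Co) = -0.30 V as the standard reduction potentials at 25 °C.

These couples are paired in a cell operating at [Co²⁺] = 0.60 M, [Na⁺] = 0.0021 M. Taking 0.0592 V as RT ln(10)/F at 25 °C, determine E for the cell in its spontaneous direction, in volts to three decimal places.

Co²⁺/Co is the cathode (higher E°), Na⁺/Na the anode: E°cell = -0.30 − (-2.75) = +2.45 V, n = 2.
Overall: Co²⁺(aq) + 2 Na(s) → Co(s) + 2 Na⁺(aq)
Q = [Na⁺]^2 / ([Co²⁺]); log Q = -5.134.
E = E° − (0.0592/n) log Q = +2.45 − (0.0592/2)(-5.134) = +2.602 V.

+2.602 V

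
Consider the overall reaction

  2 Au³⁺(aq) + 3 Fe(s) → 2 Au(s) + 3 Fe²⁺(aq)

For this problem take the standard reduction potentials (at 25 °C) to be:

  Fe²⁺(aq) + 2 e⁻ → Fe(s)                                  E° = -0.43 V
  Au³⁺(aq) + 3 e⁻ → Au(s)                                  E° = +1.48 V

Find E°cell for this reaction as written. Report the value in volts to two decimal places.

+1.91 V

The Au³⁺/Au couple has the higher reduction potential, so it is the cathode; Fe²⁺/Fe is oxidised at the anode.
E°cell = E°(cathode) − E°(anode) = (+1.48) − (-0.43) = +1.91 V.
Since E°cell > 0, the reaction is spontaneous under standard conditions.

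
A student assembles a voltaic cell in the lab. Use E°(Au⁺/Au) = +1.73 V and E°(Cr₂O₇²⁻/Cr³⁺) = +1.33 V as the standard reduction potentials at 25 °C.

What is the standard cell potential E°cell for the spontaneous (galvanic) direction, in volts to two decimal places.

+0.40 V

The Au⁺/Au couple has the higher reduction potential, so it is the cathode; Cr₂O₇²⁻/Cr³⁺ is oxidised at the anode.
E°cell = E°(cathode) − E°(anode) = (+1.73) − (+1.33) = +0.40 V.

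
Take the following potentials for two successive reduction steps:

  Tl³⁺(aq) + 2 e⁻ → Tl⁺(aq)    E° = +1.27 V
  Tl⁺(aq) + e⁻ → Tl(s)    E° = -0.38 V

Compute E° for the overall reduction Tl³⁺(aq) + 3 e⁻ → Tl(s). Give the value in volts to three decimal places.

+0.720 V

Since ΔG° = −nFE° is additive over sequential reductions, n₃E°₃ = n₁E°₁ + n₂E°₂.
E°₃ = (2×+1.27 + 1×-0.38) / 3 = (+2.160) / 3 = +0.720 V.
Simply averaging or adding the two E° values would be wrong; the electron-weighted sum is required.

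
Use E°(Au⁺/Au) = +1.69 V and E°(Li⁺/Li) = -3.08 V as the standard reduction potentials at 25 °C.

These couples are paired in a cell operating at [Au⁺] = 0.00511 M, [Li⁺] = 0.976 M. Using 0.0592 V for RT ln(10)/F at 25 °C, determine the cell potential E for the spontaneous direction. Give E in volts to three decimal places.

+4.635 V

Au⁺/Au is the cathode (higher E°), Li⁺/Li the anode: E°cell = +1.69 − (-3.08) = +4.77 V, n = 1.
Overall: Au⁺(aq) + Li(s) → Au(s) + Li⁺(aq)
Q = [Li⁺] / ([Au⁺]); log Q = 2.281.
E = E° − (0.0592/n) log Q = +4.77 − (0.0592/1)(2.281) = +4.635 V.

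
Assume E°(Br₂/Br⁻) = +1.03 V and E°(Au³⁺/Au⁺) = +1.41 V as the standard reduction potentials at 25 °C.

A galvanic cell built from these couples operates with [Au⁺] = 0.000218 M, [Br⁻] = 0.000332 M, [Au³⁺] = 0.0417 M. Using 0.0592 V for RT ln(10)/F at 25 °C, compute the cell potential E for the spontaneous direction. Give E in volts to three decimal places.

Au³⁺/Au⁺ is the cathode (higher E°), Br₂/Br⁻ the anode: E°cell = +1.41 − (+1.03) = +0.38 V, n = 2.
Overall: Au³⁺(aq) + 2 Br⁻(aq) → Au⁺(aq) + Br₂(l)
Q = [Au⁺] / ([Au³⁺]·[Br⁻]^2); log Q = 4.676.
E = E° − (0.0592/n) log Q = +0.38 − (0.0592/2)(4.676) = +0.242 V.

+0.242 V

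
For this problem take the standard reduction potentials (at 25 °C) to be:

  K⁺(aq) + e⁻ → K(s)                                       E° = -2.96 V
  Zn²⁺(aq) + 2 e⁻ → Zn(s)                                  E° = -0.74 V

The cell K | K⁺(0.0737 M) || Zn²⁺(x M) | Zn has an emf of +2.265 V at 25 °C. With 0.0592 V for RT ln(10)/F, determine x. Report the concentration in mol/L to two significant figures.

0.18 M

Zn²⁺/Zn is the cathode, K⁺/K the anode: E°cell = +2.22 V, n = 2.
Overall reaction: Zn²⁺(aq) + 2 K(s) → Zn(s) + 2 K⁺(aq); Q = [K⁺]^2/[Zn²⁺]^1.
From E = E° − (0.0592/n) log Q: log Q = (E° − E)·n/0.0592 = (+2.22 − (+2.265))·2/0.0592 = -1.5203.
So 1·log[Zn²⁺] = 2·log(0.0737) − log Q = -2.2651 − (-1.5203) = -0.7448; [Zn²⁺] = 10^(-0.7448) ≈ 0.18 M.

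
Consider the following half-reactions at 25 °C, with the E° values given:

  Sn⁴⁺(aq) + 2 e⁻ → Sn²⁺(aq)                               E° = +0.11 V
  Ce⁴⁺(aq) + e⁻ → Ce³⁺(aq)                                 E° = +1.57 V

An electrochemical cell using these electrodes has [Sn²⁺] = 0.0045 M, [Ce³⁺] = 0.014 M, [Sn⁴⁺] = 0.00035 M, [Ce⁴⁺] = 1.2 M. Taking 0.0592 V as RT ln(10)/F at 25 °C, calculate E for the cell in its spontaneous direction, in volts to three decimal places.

+1.607 V

Ce⁴⁺/Ce³⁺ is the cathode (higher E°), Sn⁴⁺/Sn²⁺ the anode: E°cell = +1.57 − (+0.11) = +1.46 V, n = 2.
Overall: 2 Ce⁴⁺(aq) + Sn²⁺(aq) → 2 Ce³⁺(aq) + Sn⁴⁺(aq)
Q = [Ce³⁺]^2·[Sn⁴⁺] / ([Ce⁴⁺]^2·[Sn²⁺]); log Q = -4.975.
E = E° − (0.0592/n) log Q = +1.46 − (0.0592/2)(-4.975) = +1.607 V.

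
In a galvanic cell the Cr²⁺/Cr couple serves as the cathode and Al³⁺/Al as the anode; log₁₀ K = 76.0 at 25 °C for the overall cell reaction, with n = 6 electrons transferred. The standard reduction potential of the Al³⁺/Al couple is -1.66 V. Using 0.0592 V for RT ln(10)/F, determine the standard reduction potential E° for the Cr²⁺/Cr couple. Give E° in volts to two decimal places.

-0.91 V

E°cell = (0.0592/n)·log K = (0.0592/6)(76.0) = +0.750 V.
Since Cr²⁺/Cr is the cathode and Al³⁺/Al the anode, E°cell = E°(Cr²⁺/Cr) − E°(Al³⁺/Al).
So E°(Cr²⁺/Cr) = E°cell + E°(Al³⁺/Al) = +0.750 + (-1.66) = -0.91 V.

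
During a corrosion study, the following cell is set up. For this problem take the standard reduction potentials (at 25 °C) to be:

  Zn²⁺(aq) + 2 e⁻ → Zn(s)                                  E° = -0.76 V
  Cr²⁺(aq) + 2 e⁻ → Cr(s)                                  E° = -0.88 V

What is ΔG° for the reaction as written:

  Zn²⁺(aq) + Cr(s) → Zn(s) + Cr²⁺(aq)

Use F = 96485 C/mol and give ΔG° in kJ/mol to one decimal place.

-23.2 kJ/mol

As written, Zn²⁺/Zn is reduced (cathode) and Cr²⁺/Cr is oxidised (anode), so E°cell = (-0.76) − (-0.88) = +0.12 V.
Balancing electrons gives n = 2.
ΔG° = −nFE° = −(2)(96485)(+0.12) = -23,156 J = -23.2 kJ/mol.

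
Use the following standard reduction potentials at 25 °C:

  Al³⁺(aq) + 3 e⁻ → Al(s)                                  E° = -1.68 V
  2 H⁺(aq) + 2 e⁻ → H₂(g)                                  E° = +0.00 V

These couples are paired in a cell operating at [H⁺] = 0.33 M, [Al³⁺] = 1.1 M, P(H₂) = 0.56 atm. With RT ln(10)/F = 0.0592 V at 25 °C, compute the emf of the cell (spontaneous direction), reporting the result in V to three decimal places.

H⁺/H₂ is the cathode (higher E°), Al³⁺/Al the anode: E°cell = +0.00 − (-1.68) = +1.68 V, n = 6.
Overall: 6 H⁺(aq) + 2 Al(s) → 3 H₂(g) + 2 Al³⁺(aq)
Q = P(H₂)^3·[Al³⁺]^2 / ([H⁺]^6); log Q = 2.216.
E = E° − (0.0592/n) log Q = +1.68 − (0.0592/6)(2.216) = +1.658 V.

+1.658 V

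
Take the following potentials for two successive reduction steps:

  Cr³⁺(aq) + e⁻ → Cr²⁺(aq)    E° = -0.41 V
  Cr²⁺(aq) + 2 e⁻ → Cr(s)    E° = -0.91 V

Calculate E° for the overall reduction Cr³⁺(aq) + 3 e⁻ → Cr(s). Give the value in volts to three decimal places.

-0.743 V

Standard free energies of sequential steps add: ΔG°₃ = ΔG°₁ + ΔG°₂, so n₃E°₃ = n₁E°₁ + n₂E°₂.
E°₃ = (1×-0.41 + 2×-0.91) / 3 = (-2.230) / 3 = -0.743 V.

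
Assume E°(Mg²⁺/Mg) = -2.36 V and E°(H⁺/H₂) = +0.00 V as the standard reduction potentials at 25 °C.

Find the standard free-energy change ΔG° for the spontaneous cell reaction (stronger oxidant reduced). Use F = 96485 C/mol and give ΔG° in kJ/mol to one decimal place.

-455.4 kJ/mol

H⁺/H₂ (E° = +0.00 V) is the cathode; Mg²⁺/Mg (E° = -2.36 V) is the anode, so E°cell = +2.36 V.
Balancing electrons gives n = 2 (lcm of 2 and 2).
ΔG° = −nFE° = −(2)(96485)(+2.36) = -455,409 J = -455.4 kJ/mol.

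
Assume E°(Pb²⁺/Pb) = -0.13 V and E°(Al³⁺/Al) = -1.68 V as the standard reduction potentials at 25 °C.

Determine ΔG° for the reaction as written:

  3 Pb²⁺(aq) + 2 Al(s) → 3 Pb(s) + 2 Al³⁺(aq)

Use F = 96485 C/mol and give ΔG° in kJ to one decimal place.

-897.3 kJ

As written, Pb²⁺/Pb is reduced (cathode) and Al³⁺/Al is oxidised (anode), so E°cell = (-0.13) − (-1.68) = +1.55 V.
Balancing electrons gives n = 6.
ΔG° = −nFE° = −(6)(96485)(+1.55) = -897,310 J = -897.3 kJ.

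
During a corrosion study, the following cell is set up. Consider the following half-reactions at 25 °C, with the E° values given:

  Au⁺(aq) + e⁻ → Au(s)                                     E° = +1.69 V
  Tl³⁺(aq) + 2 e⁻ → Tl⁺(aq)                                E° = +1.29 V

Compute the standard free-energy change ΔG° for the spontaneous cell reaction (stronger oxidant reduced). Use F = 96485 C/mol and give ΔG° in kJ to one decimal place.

-77.2 kJ

Au⁺/Au (E° = +1.69 V) is the cathode; Tl³⁺/Tl⁺ (E° = +1.29 V) is the anode, so E°cell = +0.40 V.
Balancing electrons gives n = 2 (lcm of 1 and 2).
ΔG° = −nFE° = −(2)(96485)(+0.40) = -77,188 J = -77.2 kJ.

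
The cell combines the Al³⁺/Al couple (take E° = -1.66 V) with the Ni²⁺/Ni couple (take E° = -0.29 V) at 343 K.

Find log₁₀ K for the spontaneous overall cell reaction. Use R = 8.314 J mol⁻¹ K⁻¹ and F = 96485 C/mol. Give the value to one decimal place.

120.8

Cathode: Ni²⁺/Ni; anode: Al³⁺/Al. E°cell = (-0.29) − (-1.66) = +1.37 V, with n = 6.
ΔG° = −nFE° = −RT ln K, so ln K = nFE°/(RT) = (6)(96485)(+1.37) / ((8.314)(343)) = 278.117.
log₁₀ K = 278.117 / ln 10 = 120.8.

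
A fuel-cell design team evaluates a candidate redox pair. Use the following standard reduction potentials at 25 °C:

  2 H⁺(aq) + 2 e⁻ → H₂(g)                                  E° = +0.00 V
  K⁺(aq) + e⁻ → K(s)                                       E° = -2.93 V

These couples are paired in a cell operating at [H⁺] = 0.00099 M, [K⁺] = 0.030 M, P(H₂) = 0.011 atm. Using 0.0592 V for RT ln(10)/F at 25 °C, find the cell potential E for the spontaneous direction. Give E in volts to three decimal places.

H⁺/H₂ is the cathode (higher E°), K⁺/K the anode: E°cell = +0.00 − (-2.93) = +2.93 V, n = 2.
Overall: 2 H⁺(aq) + 2 K(s) → H₂(g) + 2 K⁺(aq)
Q = P(H₂)·[K⁺]^2 / ([H⁺]^2); log Q = 1.004.
E = E° − (0.0592/n) log Q = +2.93 − (0.0592/2)(1.004) = +2.900 V.

+2.900 V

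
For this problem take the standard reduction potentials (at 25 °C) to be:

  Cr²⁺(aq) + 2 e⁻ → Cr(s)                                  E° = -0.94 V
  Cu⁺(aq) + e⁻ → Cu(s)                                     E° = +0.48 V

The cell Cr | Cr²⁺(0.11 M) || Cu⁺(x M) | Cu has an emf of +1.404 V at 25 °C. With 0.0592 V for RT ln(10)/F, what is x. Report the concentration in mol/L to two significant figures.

Cu⁺/Cu is the cathode, Cr²⁺/Cr the anode: E°cell = +1.42 V, n = 2.
Overall reaction: 2 Cu⁺(aq) + Cr(s) → 2 Cu(s) + Cr²⁺(aq); Q = [Cr²⁺]^1/[Cu⁺]^2.
From E = E° − (0.0592/n) log Q: log Q = (E° − E)·n/0.0592 = (+1.42 − (+1.404))·2/0.0592 = 0.5405.
So 2·log[Cu⁺] = 1·log(0.11) − log Q = -0.9586 − (0.5405) = -1.4991; log[Cu⁺] = -1.4991 / 2 = -0.7496; [Cu⁺] = 10^(-0.7496) ≈ 0.18 M.

0.18 M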